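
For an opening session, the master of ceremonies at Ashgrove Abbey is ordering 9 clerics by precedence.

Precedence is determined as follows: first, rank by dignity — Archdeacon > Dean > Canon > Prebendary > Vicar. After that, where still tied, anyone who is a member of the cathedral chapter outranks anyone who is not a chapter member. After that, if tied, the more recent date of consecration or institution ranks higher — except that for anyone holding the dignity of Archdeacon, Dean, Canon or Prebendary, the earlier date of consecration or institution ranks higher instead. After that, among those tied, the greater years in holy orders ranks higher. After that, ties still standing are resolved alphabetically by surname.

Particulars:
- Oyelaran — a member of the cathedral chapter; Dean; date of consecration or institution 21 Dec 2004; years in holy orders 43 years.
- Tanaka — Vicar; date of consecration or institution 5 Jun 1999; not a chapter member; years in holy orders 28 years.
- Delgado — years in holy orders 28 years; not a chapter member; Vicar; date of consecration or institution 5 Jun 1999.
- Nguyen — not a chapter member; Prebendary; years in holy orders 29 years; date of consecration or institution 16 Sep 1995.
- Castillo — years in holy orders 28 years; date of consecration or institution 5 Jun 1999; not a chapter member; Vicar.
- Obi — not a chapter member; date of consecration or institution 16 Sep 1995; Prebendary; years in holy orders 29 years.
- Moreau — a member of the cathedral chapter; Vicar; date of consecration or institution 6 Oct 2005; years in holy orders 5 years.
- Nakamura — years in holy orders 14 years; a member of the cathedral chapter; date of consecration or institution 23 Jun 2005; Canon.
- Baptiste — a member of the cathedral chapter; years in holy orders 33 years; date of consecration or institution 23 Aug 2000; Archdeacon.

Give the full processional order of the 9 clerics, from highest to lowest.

By dignity: Baptiste (Archdeacon); then Oyelaran (Dean); then Nakamura (Canon); then Nguyen and Obi (Prebendary); then Moreau, Castillo, Delgado and Tanaka (Vicar).
Nguyen and Obi are each not a chapter member, so the next rule applies.
Nguyen and Obi both have date of consecration or institution 16 Sep 1995, so the next rule applies.
Nguyen and Obi both have years in holy orders 29 years, so the next rule applies.
Among Nguyen and Obi, alphabetically by surname: Nguyen before Obi.
Among Moreau, Castillo, Delgado and Tanaka, a member of the cathedral chapter before not a chapter member: Moreau (a member of the cathedral chapter) before Castillo, Delgado and Tanaka (not a chapter member).
Castillo, Delgado and Tanaka all have date of consecration or institution 5 Jun 1999, so the next rule applies.
Castillo, Delgado and Tanaka all have years in holy orders 28 years, so the next rule applies.
Among Castillo, Delgado and Tanaka, alphabetically by surname: Castillo before Delgado before Tanaka.
Full order: Baptiste, Oyelaran, Nakamura, Nguyen, Obi, Moreau, Castillo, Delgado, Tanaka.

Baptiste, Oyelaran, Nakamura, Nguyen, Obi, Moreau, Castillo, Delgado, Tanaka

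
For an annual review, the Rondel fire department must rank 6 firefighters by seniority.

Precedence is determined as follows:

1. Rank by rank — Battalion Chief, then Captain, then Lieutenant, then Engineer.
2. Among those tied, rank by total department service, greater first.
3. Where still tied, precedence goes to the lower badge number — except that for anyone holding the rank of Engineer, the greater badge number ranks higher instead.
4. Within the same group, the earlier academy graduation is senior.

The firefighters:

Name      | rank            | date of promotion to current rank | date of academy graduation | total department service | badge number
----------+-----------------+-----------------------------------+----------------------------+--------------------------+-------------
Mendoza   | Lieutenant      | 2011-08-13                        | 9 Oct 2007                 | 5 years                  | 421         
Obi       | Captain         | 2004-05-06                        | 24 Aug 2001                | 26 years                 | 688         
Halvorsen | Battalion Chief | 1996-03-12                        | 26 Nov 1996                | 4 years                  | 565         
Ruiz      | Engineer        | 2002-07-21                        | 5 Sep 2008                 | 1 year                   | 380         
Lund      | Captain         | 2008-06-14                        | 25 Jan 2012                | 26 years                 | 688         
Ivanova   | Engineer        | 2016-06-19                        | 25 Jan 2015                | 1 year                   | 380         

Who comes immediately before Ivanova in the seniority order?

By rank: Halvorsen (Battalion Chief); then Obi and Lund (Captain); then Mendoza (Lieutenant); then Ruiz and Ivanova (Engineer).
Obi and Lund both have total department service 26 years, so the next rule applies.
Obi and Lund both have badge number 688, so the next rule applies.
Among Obi and Lund, by date of academy graduation (earlier first): Obi (24 Aug 2001) before Lund (25 Jan 2012).
Ruiz and Ivanova both have total department service 1 year, so the next rule applies.
Ruiz and Ivanova both have badge number 380, so the next rule applies.
Among Ruiz and Ivanova, by date of academy graduation (earlier first): Ruiz (5 Sep 2008) before Ivanova (25 Jan 2015).
Order: Halvorsen, Obi, Lund, Mendoza, Ruiz, Ivanova.

Ruiz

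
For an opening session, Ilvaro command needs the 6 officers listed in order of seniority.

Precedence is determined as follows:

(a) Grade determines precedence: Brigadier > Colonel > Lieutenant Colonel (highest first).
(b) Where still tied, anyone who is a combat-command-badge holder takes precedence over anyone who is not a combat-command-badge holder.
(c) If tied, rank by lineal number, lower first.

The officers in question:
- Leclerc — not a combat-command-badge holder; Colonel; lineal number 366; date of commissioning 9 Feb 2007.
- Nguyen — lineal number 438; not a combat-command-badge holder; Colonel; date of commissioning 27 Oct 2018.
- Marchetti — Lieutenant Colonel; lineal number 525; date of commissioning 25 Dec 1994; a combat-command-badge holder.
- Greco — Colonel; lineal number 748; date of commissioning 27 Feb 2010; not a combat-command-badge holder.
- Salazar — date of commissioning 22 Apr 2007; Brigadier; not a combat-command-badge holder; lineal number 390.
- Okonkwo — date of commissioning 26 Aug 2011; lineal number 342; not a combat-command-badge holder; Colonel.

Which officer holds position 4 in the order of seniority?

Nguyen

By grade: Salazar (Brigadier); then Okonkwo, Leclerc, Nguyen and Greco (Colonel); then Marchetti (Lieutenant Colonel).
Okonkwo, Leclerc, Nguyen and Greco are each not a combat-command-badge holder, so the next rule applies.
Among Okonkwo, Leclerc, Nguyen and Greco, by lineal number (lower first): Okonkwo (342) before Leclerc (366) before Nguyen (438) before Greco (748).
Order: Salazar, Okonkwo, Leclerc, Nguyen, Greco, Marchetti.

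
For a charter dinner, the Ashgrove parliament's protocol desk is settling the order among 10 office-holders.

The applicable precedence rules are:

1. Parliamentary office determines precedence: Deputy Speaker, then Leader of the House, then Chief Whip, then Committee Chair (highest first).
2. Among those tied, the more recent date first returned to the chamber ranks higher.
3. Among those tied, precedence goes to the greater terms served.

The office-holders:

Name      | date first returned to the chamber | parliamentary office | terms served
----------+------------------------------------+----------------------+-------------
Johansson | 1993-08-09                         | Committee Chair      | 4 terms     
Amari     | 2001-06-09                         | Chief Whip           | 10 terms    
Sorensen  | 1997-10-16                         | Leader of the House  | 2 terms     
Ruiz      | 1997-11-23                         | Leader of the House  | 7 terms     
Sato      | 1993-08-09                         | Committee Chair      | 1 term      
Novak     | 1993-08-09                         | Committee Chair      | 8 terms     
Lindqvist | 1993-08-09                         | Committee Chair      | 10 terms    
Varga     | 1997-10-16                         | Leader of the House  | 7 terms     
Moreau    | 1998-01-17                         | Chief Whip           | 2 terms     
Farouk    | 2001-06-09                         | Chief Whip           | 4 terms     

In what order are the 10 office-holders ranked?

By parliamentary office: Ruiz, Varga and Sorensen (Leader of the House); then Amari, Farouk and Moreau (Chief Whip); then Lindqvist, Novak, Johansson and Sato (Committee Chair).
Among Ruiz, Varga and Sorensen, by date first returned to the chamber (later first): Ruiz (1997-11-23) before Varga and Sorensen (1997-10-16).
Among Varga and Sorensen, by terms served (higher first): Varga (7 terms) before Sorensen (2 terms).
Among Amari, Farouk and Moreau, by date first returned to the chamber (later first): Amari and Farouk (2001-06-09) before Moreau (1998-01-17).
Among Amari and Farouk, by terms served (higher first): Amari (10 terms) before Farouk (4 terms).
Lindqvist, Novak, Johansson and Sato all have date first returned to the chamber 1993-08-09, so the next rule applies.
Among Lindqvist, Novak, Johansson and Sato, by terms served (higher first): Lindqvist (10 terms) before Novak (8 terms) before Johansson (4 terms) before Sato (1 term).
Full order: Ruiz, Varga, Sorensen, Amari, Farouk, Moreau, Lindqvist, Novak, Johansson, Sato.

Ruiz, Varga, Sorensen, Amari, Farouk, Moreau, Lindqvist, Novak, Johansson, Sato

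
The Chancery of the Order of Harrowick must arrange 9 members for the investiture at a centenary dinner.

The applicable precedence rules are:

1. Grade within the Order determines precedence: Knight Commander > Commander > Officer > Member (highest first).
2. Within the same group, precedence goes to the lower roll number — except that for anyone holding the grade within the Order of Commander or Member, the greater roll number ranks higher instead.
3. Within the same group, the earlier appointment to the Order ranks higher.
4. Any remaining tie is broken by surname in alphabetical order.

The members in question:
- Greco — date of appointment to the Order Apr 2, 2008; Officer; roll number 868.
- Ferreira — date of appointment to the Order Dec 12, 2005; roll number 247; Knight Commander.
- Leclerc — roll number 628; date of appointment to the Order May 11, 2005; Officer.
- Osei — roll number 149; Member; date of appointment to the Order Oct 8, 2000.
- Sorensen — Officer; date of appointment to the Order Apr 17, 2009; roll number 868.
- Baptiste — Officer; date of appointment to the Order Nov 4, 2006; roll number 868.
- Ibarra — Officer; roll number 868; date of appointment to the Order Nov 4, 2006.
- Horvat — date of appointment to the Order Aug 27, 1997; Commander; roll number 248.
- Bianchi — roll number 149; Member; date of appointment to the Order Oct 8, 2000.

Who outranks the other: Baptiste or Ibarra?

By grade within the Order: Ferreira (Knight Commander); then Horvat (Commander); then Leclerc, Baptiste, Ibarra, Greco and Sorensen (Officer); then Bianchi and Osei (Member).
Among Leclerc, Baptiste, Ibarra, Greco and Sorensen, by roll number (lower first): Leclerc (628) before Baptiste, Ibarra, Greco and Sorensen (868).
Among Baptiste, Ibarra, Greco and Sorensen, by date of appointment to the Order (earlier first): Baptiste and Ibarra (Nov 4, 2006) before Greco (Apr 2, 2008) before Sorensen (Apr 17, 2009).
Among Baptiste and Ibarra, alphabetically by surname: Baptiste before Ibarra.
Bianchi and Osei both have roll number 149, so the next rule applies.
Bianchi and Osei both have date of appointment to the Order Oct 8, 2000, so the next rule applies.
Among Bianchi and Osei, alphabetically by surname: Bianchi before Osei.
So Baptiste takes precedence.

Baptiste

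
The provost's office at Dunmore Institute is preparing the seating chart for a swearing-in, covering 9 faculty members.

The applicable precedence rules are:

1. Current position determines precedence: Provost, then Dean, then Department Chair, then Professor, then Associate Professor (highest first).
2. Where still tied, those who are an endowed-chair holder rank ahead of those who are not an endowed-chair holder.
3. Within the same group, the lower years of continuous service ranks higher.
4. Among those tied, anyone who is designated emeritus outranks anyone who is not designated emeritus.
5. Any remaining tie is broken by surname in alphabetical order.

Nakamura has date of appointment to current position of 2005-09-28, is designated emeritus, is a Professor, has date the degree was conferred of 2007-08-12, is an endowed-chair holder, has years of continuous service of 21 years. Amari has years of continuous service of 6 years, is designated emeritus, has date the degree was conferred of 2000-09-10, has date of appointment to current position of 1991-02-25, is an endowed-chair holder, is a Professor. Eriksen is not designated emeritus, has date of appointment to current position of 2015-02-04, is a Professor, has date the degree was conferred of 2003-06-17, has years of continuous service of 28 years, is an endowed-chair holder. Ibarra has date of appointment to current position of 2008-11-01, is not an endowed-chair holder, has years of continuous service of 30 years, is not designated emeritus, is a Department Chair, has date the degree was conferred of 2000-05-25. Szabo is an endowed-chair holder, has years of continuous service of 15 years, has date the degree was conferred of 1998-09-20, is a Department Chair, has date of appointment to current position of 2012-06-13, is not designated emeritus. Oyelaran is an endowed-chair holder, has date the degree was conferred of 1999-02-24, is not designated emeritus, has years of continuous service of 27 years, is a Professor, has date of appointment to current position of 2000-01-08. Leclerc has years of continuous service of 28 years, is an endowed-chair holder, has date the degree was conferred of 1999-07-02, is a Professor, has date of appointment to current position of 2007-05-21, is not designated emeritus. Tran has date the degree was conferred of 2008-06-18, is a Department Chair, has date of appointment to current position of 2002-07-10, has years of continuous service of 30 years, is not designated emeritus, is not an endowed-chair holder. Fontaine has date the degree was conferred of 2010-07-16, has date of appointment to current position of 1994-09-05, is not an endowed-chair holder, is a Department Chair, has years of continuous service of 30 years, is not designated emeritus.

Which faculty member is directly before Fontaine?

Szabo

By current position: Szabo, Fontaine, Ibarra and Tran (Department Chair); then Amari, Nakamura, Oyelaran, Eriksen and Leclerc (Professor).
Among Szabo, Fontaine, Ibarra and Tran, an endowed-chair holder before not an endowed-chair holder: Szabo (an endowed-chair holder) before Fontaine, Ibarra and Tran (not an endowed-chair holder).
Fontaine, Ibarra and Tran all have years of continuous service 30 years, so the next rule applies.
Fontaine, Ibarra and Tran are each not designated emeritus, so the next rule applies.
Among Fontaine, Ibarra and Tran, alphabetically by surname: Fontaine before Ibarra before Tran.
Amari, Nakamura, Oyelaran, Eriksen and Leclerc are each an endowed-chair holder, so the next rule applies.
Among Amari, Nakamura, Oyelaran, Eriksen and Leclerc, by years of continuous service (lower first): Amari (6 years) before Nakamura (21 years) before Oyelaran (27 years) before Eriksen and Leclerc (28 years).
Eriksen and Leclerc are each not designated emeritus, so the next rule applies.
Among Eriksen and Leclerc, alphabetically by surname: Eriksen before Leclerc.
Order: Szabo, Fontaine, Ibarra, Tran, Amari, Nakamura, Oyelaran, Eriksen, Leclerc.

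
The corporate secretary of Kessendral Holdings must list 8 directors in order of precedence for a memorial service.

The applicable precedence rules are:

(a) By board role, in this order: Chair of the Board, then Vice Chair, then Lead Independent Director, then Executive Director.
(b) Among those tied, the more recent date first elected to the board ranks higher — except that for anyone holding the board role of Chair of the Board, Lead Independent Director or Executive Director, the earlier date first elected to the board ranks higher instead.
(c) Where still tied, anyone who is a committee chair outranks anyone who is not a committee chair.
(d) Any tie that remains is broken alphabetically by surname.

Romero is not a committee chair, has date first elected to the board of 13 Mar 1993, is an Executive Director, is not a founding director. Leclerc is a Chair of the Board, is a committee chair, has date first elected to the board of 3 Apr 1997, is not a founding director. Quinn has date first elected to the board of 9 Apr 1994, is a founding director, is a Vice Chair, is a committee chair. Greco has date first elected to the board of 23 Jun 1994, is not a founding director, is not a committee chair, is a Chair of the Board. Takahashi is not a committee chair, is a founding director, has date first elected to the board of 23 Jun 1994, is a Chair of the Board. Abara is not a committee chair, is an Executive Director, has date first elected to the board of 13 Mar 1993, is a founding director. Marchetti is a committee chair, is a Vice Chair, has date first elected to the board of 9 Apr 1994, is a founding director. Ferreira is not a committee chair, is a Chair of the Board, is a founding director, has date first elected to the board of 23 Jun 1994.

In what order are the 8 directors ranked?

Ferreira, Greco, Takahashi, Leclerc, Marchetti, Quinn, Abara, Romero

By board role: Ferreira, Greco, Takahashi and Leclerc (Chair of the Board); then Marchetti and Quinn (Vice Chair); then Abara and Romero (Executive Director).
Among Ferreira, Greco, Takahashi and Leclerc, by date first elected to the board (earlier first) (reversed rule for this group): Ferreira, Greco and Takahashi (23 Jun 1994) before Leclerc (3 Apr 1997).
Ferreira, Greco and Takahashi are each not a committee chair, so the next rule applies.
Among Ferreira, Greco and Takahashi, alphabetically by surname: Ferreira before Greco before Takahashi.
Marchetti and Quinn both have date first elected to the board 9 Apr 1994, so the next rule applies.
Marchetti and Quinn are each a committee chair, so the next rule applies.
Among Marchetti and Quinn, alphabetically by surname: Marchetti before Quinn.
Abara and Romero both have date first elected to the board 13 Mar 1993, so the next rule applies.
Abara and Romero are each not a committee chair, so the next rule applies.
Among Abara and Romero, alphabetically by surname: Abara before Romero.
Full order: Ferreira, Greco, Takahashi, Leclerc, Marchetti, Quinn, Abara, Romero.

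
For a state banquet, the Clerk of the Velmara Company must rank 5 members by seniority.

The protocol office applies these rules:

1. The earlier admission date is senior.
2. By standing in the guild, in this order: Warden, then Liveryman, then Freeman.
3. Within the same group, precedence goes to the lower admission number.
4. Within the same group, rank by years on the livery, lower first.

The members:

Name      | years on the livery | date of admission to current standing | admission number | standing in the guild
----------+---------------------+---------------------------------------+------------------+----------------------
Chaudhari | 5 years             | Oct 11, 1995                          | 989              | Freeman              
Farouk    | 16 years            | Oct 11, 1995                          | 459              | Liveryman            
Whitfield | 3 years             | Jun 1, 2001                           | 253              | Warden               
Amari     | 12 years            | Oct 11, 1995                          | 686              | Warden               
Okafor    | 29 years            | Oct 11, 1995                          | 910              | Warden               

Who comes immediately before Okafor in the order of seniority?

Amari

By date of admission to current standing (earlier first): Amari, Okafor, Farouk and Chaudhari (each Oct 11, 1995); then Whitfield (Jun 1, 2001).
Among Amari, Okafor, Farouk and Chaudhari, by standing in the guild: Amari and Okafor (Warden) before Farouk (Liveryman) before Chaudhari (Freeman).
Among Amari and Okafor, by admission number (lower first): Amari (686) before Okafor (910).
Order: Amari, Okafor, Farouk, Chaudhari, Whitfield.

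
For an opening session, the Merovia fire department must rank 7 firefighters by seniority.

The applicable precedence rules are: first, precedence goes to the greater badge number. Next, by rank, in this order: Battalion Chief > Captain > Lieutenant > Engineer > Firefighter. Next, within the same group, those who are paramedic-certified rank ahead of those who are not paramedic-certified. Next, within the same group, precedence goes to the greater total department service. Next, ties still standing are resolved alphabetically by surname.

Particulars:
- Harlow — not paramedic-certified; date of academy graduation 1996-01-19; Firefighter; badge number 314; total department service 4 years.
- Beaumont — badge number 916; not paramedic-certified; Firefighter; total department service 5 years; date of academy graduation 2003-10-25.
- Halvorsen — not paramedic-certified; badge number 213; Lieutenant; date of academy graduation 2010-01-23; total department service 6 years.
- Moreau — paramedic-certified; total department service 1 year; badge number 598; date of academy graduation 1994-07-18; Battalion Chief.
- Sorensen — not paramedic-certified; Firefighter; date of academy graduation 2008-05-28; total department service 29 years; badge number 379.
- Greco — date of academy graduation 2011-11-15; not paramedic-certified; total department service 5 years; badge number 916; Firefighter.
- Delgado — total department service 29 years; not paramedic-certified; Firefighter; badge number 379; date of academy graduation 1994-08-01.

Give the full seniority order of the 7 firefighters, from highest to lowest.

By badge number (higher first): Beaumont and Greco (both 916); then Moreau (598); then Delgado and Sorensen (both 379); then Harlow (314); then Halvorsen (213).
Beaumont and Greco are each Firefighter, so the next rule applies.
Beaumont and Greco are each not paramedic-certified, so the next rule applies.
Beaumont and Greco both have total department service 5 years, so the next rule applies.
Among Beaumont and Greco, alphabetically by surname: Beaumont before Greco.
Delgado and Sorensen are each Firefighter, so the next rule applies.
Delgado and Sorensen are each not paramedic-certified, so the next rule applies.
Delgado and Sorensen both have total department service 29 years, so the next rule applies.
Among Delgado and Sorensen, alphabetically by surname: Delgado before Sorensen.
Full order: Beaumont, Greco, Moreau, Delgado, Sorensen, Harlow, Halvorsen.

Beaumont, Greco, Moreau, Delgado, Sorensen, Harlow, Halvorsen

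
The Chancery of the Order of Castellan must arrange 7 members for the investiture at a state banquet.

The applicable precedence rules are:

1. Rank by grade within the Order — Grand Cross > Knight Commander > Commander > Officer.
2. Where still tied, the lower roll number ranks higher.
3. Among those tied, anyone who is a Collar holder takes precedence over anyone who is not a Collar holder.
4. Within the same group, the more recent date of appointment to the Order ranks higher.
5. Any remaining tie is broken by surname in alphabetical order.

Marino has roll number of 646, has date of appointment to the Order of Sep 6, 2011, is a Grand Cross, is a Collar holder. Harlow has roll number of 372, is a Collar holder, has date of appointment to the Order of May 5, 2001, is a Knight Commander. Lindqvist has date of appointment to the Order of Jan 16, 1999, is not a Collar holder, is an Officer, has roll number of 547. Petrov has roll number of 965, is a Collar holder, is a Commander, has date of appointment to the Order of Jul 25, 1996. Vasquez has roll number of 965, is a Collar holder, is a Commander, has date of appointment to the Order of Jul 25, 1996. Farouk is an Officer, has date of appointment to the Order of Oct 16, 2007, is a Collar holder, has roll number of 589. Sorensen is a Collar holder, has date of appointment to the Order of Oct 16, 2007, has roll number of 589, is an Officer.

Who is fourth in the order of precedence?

By grade within the Order: Marino (Grand Cross); then Harlow (Knight Commander); then Petrov and Vasquez (Commander); then Lindqvist, Farouk and Sorensen (Officer).
Petrov and Vasquez both have roll number 965, so the next rule applies.
Petrov and Vasquez are each a Collar holder, so the next rule applies.
Petrov and Vasquez both have date of appointment to the Order Jul 25, 1996, so the next rule applies.
Among Petrov and Vasquez, alphabetically by surname: Petrov before Vasquez.
Among Lindqvist, Farouk and Sorensen, by roll number (lower first): Lindqvist (547) before Farouk and Sorensen (589).
Farouk and Sorensen are each a Collar holder, so the next rule applies.
Farouk and Sorensen both have date of appointment to the Order Oct 16, 2007, so the next rule applies.
Among Farouk and Sorensen, alphabetically by surname: Farouk before Sorensen.
Order: Marino, Harlow, Petrov, Vasquez, Lindqvist, Farouk, Sorensen.

Vasquez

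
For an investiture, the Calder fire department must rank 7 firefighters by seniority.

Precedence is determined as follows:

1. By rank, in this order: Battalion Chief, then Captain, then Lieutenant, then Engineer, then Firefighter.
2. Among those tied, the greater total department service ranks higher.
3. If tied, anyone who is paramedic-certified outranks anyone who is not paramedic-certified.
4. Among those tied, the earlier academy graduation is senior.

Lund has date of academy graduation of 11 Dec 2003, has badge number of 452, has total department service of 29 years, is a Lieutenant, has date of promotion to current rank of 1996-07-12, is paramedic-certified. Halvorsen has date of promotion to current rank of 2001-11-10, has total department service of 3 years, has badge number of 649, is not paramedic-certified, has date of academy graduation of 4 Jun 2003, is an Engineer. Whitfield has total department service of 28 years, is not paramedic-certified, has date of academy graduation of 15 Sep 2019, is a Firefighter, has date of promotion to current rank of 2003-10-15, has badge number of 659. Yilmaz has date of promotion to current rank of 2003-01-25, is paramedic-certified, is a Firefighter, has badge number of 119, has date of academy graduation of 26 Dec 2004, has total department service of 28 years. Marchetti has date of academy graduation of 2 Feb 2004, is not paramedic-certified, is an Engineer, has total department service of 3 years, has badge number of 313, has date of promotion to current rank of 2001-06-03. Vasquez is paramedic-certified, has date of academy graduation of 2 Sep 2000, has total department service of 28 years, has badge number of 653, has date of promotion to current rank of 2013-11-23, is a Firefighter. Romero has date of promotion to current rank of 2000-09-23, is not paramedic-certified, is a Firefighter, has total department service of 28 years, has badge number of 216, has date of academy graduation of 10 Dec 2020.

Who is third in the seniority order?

Marchetti

By rank: Lund (Lieutenant); then Halvorsen and Marchetti (Engineer); then Vasquez, Yilmaz, Whitfield and Romero (Firefighter).
Halvorsen and Marchetti both have total department service 3 years, so the next rule applies.
Halvorsen and Marchetti are each not paramedic-certified, so the next rule applies.
Among Halvorsen and Marchetti, by date of academy graduation (earlier first): Halvorsen (4 Jun 2003) before Marchetti (2 Feb 2004).
Vasquez, Yilmaz, Whitfield and Romero all have total department service 28 years, so the next rule applies.
Among Vasquez, Yilmaz, Whitfield and Romero, paramedic-certified before not paramedic-certified: Vasquez and Yilmaz (paramedic-certified) before Whitfield and Romero (not paramedic-certified).
Among Vasquez and Yilmaz, by date of academy graduation (earlier first): Vasquez (2 Sep 2000) before Yilmaz (26 Dec 2004).
Among Whitfield and Romero, by date of academy graduation (earlier first): Whitfield (15 Sep 2019) before Romero (10 Dec 2020).
Order: Lund, Halvorsen, Marchetti, Vasquez, Yilmaz, Whitfield, Romero.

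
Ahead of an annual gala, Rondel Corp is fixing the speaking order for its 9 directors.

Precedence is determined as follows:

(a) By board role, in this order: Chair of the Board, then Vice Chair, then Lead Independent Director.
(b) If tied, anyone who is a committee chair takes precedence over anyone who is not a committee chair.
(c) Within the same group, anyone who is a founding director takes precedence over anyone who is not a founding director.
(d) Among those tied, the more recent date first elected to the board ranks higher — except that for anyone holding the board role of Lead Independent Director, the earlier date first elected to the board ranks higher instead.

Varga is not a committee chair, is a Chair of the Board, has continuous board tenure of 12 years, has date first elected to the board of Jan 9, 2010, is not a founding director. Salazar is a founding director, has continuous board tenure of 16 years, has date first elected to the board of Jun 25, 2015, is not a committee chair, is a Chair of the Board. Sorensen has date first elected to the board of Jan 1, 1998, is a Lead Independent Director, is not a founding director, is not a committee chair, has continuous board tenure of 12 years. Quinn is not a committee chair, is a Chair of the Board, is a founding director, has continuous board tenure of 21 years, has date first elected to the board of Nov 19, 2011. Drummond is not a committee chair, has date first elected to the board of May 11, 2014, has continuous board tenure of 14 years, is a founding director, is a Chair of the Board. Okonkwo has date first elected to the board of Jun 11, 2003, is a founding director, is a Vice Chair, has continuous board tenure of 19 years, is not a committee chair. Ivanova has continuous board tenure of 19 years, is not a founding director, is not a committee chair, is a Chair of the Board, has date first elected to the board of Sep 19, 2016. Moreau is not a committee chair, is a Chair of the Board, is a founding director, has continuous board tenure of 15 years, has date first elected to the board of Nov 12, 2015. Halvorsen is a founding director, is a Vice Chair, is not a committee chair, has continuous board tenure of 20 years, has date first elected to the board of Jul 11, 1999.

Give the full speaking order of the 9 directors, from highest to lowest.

By board role: Moreau, Salazar, Drummond, Quinn, Ivanova and Varga (Chair of the Board); then Okonkwo and Halvorsen (Vice Chair); then Sorensen (Lead Independent Director).
Moreau, Salazar, Drummond, Quinn, Ivanova and Varga are each not a committee chair, so the next rule applies.
Among Moreau, Salazar, Drummond, Quinn, Ivanova and Varga, a founding director before not a founding director: Moreau, Salazar, Drummond and Quinn (a founding director) before Ivanova and Varga (not a founding director).
Among Moreau, Salazar, Drummond and Quinn, by date first elected to the board (later first): Moreau (Nov 12, 2015) before Salazar (Jun 25, 2015) before Drummond (May 11, 2014) before Quinn (Nov 19, 2011).
Among Ivanova and Varga, by date first elected to the board (later first): Ivanova (Sep 19, 2016) before Varga (Jan 9, 2010).
Okonkwo and Halvorsen are each not a committee chair, so the next rule applies.
Okonkwo and Halvorsen are each a founding director, so the next rule applies.
Among Okonkwo and Halvorsen, by date first elected to the board (later first): Okonkwo (Jun 11, 2003) before Halvorsen (Jul 11, 1999).
Full order: Moreau, Salazar, Drummond, Quinn, Ivanova, Varga, Okonkwo, Halvorsen, Sorensen.

Moreau, Salazar, Drummond, Quinn, Ivanova, Varga, Okonkwo, Halvorsen, Sorensen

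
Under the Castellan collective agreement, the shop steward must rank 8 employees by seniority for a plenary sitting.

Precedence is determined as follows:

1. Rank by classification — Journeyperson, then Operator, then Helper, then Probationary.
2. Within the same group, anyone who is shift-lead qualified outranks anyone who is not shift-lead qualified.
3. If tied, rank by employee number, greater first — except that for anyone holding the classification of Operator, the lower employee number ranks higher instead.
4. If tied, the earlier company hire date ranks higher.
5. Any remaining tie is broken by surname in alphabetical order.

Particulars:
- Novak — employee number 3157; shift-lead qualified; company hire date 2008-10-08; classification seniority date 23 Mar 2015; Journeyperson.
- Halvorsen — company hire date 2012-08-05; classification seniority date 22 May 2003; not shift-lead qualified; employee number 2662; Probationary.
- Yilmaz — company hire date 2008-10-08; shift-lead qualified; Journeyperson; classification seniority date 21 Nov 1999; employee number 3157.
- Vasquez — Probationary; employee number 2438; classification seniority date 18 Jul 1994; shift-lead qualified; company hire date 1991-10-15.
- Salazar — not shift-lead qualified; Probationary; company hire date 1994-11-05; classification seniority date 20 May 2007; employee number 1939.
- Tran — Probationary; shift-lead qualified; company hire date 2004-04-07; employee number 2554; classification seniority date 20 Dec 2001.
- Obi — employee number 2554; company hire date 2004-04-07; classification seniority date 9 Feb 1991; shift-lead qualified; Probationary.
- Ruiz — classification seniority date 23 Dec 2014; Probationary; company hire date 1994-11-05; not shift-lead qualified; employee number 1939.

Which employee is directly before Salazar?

Ruiz

By classification: Novak and Yilmaz (Journeyperson); then Obi, Tran, Vasquez, Halvorsen, Ruiz and Salazar (Probationary).
Novak and Yilmaz are each shift-lead qualified, so the next rule applies.
Novak and Yilmaz both have employee number 3157, so the next rule applies.
Novak and Yilmaz both have company hire date 2008-10-08, so the next rule applies.
Among Novak and Yilmaz, alphabetically by surname: Novak before Yilmaz.
Among Obi, Tran, Vasquez, Halvorsen, Ruiz and Salazar, shift-lead qualified before not shift-lead qualified: Obi, Tran and Vasquez (shift-lead qualified) before Halvorsen, Ruiz and Salazar (not shift-lead qualified).
Among Obi, Tran and Vasquez, by employee number (higher first): Obi and Tran (2554) before Vasquez (2438).
Obi and Tran both have company hire date 2004-04-07, so the next rule applies.
Among Obi and Tran, alphabetically by surname: Obi before Tran.
Among Halvorsen, Ruiz and Salazar, by employee number (higher first): Halvorsen (2662) before Ruiz and Salazar (1939).
Ruiz and Salazar both have company hire date 1994-11-05, so the next rule applies.
Among Ruiz and Salazar, alphabetically by surname: Ruiz before Salazar.
Order: Novak, Yilmaz, Obi, Tran, Vasquez, Halvorsen, Ruiz, Salazar.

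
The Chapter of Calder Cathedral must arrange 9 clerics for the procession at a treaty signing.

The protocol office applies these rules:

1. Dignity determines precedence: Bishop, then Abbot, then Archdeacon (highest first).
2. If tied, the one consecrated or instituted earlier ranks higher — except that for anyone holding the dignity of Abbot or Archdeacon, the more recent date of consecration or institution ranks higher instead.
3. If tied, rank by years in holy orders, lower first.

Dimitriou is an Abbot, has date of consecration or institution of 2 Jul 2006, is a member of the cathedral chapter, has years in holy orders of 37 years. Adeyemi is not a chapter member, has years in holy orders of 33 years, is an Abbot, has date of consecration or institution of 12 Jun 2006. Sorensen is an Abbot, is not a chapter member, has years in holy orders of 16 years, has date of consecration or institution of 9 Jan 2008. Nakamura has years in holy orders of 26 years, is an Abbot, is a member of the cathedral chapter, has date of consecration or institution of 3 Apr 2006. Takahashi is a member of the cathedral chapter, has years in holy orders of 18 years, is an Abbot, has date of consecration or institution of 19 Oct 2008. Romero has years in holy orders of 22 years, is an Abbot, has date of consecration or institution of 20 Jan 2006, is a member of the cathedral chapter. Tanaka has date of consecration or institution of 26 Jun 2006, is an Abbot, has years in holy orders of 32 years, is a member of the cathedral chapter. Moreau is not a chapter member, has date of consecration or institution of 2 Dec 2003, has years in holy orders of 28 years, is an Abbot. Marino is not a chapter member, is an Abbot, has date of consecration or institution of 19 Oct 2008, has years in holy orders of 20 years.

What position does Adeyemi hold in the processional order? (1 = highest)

By dignity: Takahashi, Marino, Sorensen, Dimitriou, Tanaka, Adeyemi, Nakamura, Romero and Moreau (Abbot).
Among Takahashi, Marino, Sorensen, Dimitriou, Tanaka, Adeyemi, Nakamura, Romero and Moreau, by date of consecration or institution (later first) (reversed rule for this group): Takahashi and Marino (19 Oct 2008) before Sorensen (9 Jan 2008) before Dimitriou (2 Jul 2006) before Tanaka (26 Jun 2006) before Adeyemi (12 Jun 2006) before Nakamura (3 Apr 2006) before Romero (20 Jan 2006) before Moreau (2 Dec 2003).
Among Takahashi and Marino, by years in holy orders (lower first): Takahashi (18 years) before Marino (20 years).
Order: Takahashi, Marino, Sorensen, Dimitriou, Tanaka, Adeyemi, Nakamura, Romero, Moreau. So position 6.

6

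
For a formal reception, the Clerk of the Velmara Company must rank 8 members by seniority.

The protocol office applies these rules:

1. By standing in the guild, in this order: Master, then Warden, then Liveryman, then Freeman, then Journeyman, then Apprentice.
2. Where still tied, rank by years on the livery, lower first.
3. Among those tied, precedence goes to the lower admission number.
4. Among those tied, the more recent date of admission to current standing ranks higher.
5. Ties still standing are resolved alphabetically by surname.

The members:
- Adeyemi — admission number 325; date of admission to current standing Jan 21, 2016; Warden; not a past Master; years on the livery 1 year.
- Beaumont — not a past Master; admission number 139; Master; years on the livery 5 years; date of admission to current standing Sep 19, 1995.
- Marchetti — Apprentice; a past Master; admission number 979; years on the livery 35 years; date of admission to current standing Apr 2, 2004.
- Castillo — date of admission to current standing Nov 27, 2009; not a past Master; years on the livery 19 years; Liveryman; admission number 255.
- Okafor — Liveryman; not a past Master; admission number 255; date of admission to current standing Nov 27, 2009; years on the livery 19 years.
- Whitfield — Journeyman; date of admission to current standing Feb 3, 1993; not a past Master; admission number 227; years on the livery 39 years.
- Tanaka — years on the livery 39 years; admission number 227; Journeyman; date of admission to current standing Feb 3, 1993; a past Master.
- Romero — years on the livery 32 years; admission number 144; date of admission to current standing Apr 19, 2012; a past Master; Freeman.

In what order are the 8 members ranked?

Beaumont, Adeyemi, Castillo, Okafor, Romero, Tanaka, Whitfield, Marchetti

By standing in the guild: Beaumont (Master); then Adeyemi (Warden); then Castillo and Okafor (Liveryman); then Romero (Freeman); then Tanaka and Whitfield (Journeyman); then Marchetti (Apprentice).
Castillo and Okafor both have years on the livery 19 years, so the next rule applies.
Castillo and Okafor both have admission number 255, so the next rule applies.
Castillo and Okafor both have date of admission to current standing Nov 27, 2009, so the next rule applies.
Among Castillo and Okafor, alphabetically by surname: Castillo before Okafor.
Tanaka and Whitfield both have years on the livery 39 years, so the next rule applies.
Tanaka and Whitfield both have admission number 227, so the next rule applies.
Tanaka and Whitfield both have date of admission to current standing Feb 3, 1993, so the next rule applies.
Among Tanaka and Whitfield, alphabetically by surname: Tanaka before Whitfield.
Full order: Beaumont, Adeyemi, Castillo, Okafor, Romero, Tanaka, Whitfield, Marchetti.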